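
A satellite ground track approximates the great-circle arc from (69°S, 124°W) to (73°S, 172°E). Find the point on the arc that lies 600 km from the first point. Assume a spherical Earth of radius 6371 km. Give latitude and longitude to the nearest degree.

Write both endpoints as unit vectors p₁, p₂ with components (cos φ cos λ, cos φ sin λ, sin φ).
The central angle between the endpoints is δ = arccos(p₁·p₂) ≈ 0.352 rad (20.2°). The total great-circle distance is δ·R ≈ 0.352 × 6371 ≈ 2242 km, so the target fraction is f = 600/2242 ≈ 0.268.
Interpolate at f ≈ 0.268 with slerp weights a = sin((1−f)δ)/sin δ ≈ 0.739, b = sin(fδ)/sin δ ≈ 0.273.
p = a·p₁ + b·p₂ ≈ (-0.227, -0.209, -0.951); φ = arcsin(p_z) ≈ -72.04°, λ = atan2(p_y, p_x) ≈ -137.44°.

≈ (72°S, 137°W)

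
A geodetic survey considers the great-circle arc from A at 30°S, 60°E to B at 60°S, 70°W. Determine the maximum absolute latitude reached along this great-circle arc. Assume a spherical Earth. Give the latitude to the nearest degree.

The great circle lies in the plane with unit normal n̂ = (p₁ × p₂)/|p₁ × p₂|.
Here n̂_z ≈ -0.336; the vertex latitude is φ_max = arccos|n̂_z| ≈ 70.4°.
Check via Clairaut: cos φ_max = |cos φ₁| · sin C = cos(30.0°)·sin(157.2°) ≈ 0.336, again giving ≈ 70.4°.

≈ 70°S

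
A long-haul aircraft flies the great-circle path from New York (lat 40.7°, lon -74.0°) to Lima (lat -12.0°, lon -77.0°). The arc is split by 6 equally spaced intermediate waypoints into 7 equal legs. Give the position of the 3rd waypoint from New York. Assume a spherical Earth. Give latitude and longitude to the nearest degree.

The haversine formula gives a central angle δ ≈ 0.921 rad (52.8°) between the endpoints.
Interpolate at f = 3/7 with slerp weights a = sin((1−f)δ)/sin δ ≈ 0.631, b = sin(fδ)/sin δ ≈ 0.483.
p = a·p₁ + b·p₂ ≈ (0.238, -0.920, 0.311); φ = arcsin(p_z) ≈ 18.12°, λ = atan2(p_y, p_x) ≈ -75.49°.

≈ lat 18°, lon -75°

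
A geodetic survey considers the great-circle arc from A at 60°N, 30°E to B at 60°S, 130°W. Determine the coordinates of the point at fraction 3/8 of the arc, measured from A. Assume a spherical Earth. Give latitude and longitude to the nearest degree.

Convert each endpoint to a unit vector on the sphere (x = cos φ cos λ, y = cos φ sin λ, z = sin φ).
The central angle between the endpoints is δ = arccos(p₁·p₂) ≈ 2.968 rad (170.0°).
Interpolate at f = 3/8 with slerp weights a = sin((1−f)δ)/sin δ ≈ 5.549, b = sin(fδ)/sin δ ≈ 5.185.
p = a·p₁ + b·p₂ ≈ (0.736, -0.599, 0.315); φ = arcsin(p_z) ≈ 18.37°, λ = atan2(p_y, p_x) ≈ -39.12°.

≈ 18°N, 39°W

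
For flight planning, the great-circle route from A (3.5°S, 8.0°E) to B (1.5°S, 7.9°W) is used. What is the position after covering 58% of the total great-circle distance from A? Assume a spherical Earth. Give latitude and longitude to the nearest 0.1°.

≈ (2.4°S, 1.2°W)

Write both endpoints as unit vectors p₁, p₂ with components (cos φ cos λ, cos φ sin λ, sin φ).
The central angle between the endpoints is δ = arccos(p₁·p₂) ≈ 0.279 rad (16.0°).
Interpolate at f = 0.58 with slerp weights a = sin((1−f)δ)/sin δ ≈ 0.425, b = sin(fδ)/sin δ ≈ 0.585.
p = a·p₁ + b·p₂ ≈ (0.999, -0.021, -0.041); φ = arcsin(p_z) ≈ -2.36°, λ = atan2(p_y, p_x) ≈ -1.23°.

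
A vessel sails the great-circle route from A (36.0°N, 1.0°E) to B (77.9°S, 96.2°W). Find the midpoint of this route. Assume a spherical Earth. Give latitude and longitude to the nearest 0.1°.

≈ (25.7°S, 13.9°W)

From cos δ = sin φ₁ sin φ₂ + cos φ₁ cos φ₂ cos Δλ, the central angle is δ ≈ 2.209 rad (126.6°).
Interpolate at f = 1/2 with slerp weights a = sin((1−f)δ)/sin δ ≈ 1.112, b = sin(fδ)/sin δ ≈ 1.112.
p = a·p₁ + b·p₂ ≈ (0.875, -0.216, -0.434); φ = arcsin(p_z) ≈ -25.71°, λ = atan2(p_y, p_x) ≈ -13.88°.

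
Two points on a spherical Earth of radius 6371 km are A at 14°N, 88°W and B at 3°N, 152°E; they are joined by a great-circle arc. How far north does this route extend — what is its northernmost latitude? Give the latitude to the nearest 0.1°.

The great circle lies in the plane with unit normal n̂ = (p₁ × p₂)/|p₁ × p₂|.
Here n̂_z ≈ -0.952; the vertex latitude is φ_max = arccos|n̂_z| ≈ 17.9°.
Check via Clairaut: cos φ_max = |cos φ₁| · sin C = cos(14.0°)·sin(78.8°) ≈ 0.952, again giving ≈ 17.9°.

≈ 17.9°N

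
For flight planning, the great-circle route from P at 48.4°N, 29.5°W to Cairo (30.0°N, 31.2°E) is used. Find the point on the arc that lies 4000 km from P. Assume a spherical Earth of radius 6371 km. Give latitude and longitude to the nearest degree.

≈ 38°N, 19°E

Write both endpoints as unit vectors p₁, p₂ with components (cos φ cos λ, cos φ sin λ, sin φ).
The central angle between the endpoints is δ = arccos(p₁·p₂) ≈ 0.856 rad (49.1°). The total great-circle distance is δ·R ≈ 0.856 × 6371 ≈ 5455 km, so the target fraction is f = 4000/5455 ≈ 0.733.
Interpolate at f ≈ 0.733 with slerp weights a = sin((1−f)δ)/sin δ ≈ 0.300, b = sin(fδ)/sin δ ≈ 0.778.
p = a·p₁ + b·p₂ ≈ (0.749, 0.251, 0.613); φ = arcsin(p_z) ≈ 37.80°, λ = atan2(p_y, p_x) ≈ 18.51°.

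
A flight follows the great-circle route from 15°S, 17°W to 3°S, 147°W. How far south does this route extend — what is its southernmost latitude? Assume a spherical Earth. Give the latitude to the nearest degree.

≈ 22°S

The great circle lies in the plane with unit normal n̂ = (p₁ × p₂)/|p₁ × p₂|.
Here n̂_z ≈ -0.929; the vertex latitude is φ_max = arccos|n̂_z| ≈ 21.7°.
Check via Clairaut: cos φ_max = |cos φ₁| · sin C = cos(15.0°)·sin(105.8°) ≈ 0.929, again giving ≈ 21.7°.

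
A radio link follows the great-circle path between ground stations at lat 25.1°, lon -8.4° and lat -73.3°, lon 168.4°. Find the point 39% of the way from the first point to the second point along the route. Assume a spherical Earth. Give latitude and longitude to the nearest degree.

The haversine formula gives a central angle δ ≈ 2.300 rad (131.8°) between the endpoints.
Interpolate at f = 0.39 with slerp weights a = sin((1−f)δ)/sin δ ≈ 1.322, b = sin(fδ)/sin δ ≈ 1.048.
p = a·p₁ + b·p₂ ≈ (0.889, -0.114, -0.443); φ = arcsin(p_z) ≈ -26.28°, λ = atan2(p_y, p_x) ≈ -7.33°.

≈ lat -26°, lon -7°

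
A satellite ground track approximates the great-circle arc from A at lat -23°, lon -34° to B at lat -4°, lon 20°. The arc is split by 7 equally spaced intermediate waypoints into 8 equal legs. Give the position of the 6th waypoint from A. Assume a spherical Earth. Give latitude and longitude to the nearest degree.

≈ lat -10°, lon 7°

Convert each endpoint to a unit vector on the sphere (x = cos φ cos λ, y = cos φ sin λ, z = sin φ).
The central angle between the endpoints is δ = arccos(p₁·p₂) ≈ 0.968 rad (55.5°).
Interpolate at f = 6/8 with slerp weights a = sin((1−f)δ)/sin δ ≈ 0.291, b = sin(fδ)/sin δ ≈ 0.806.
p = a·p₁ + b·p₂ ≈ (0.977, 0.125, -0.170); φ = arcsin(p_z) ≈ -9.78°, λ = atan2(p_y, p_x) ≈ 7.30°.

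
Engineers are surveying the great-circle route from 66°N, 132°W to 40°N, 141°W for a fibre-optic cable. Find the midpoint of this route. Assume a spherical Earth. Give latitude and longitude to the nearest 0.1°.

From cos δ = sin φ₁ sin φ₂ + cos φ₁ cos φ₂ cos Δλ, the central angle is δ ≈ 0.462 rad (26.5°).
Interpolate at f = 1/2 with slerp weights a = sin((1−f)δ)/sin δ ≈ 0.514, b = sin(fδ)/sin δ ≈ 0.514.
p = a·p₁ + b·p₂ ≈ (-0.446, -0.403, 0.799); φ = arcsin(p_z) ≈ 53.08°, λ = atan2(p_y, p_x) ≈ -137.88°.

≈ 53.1°N, 137.9°W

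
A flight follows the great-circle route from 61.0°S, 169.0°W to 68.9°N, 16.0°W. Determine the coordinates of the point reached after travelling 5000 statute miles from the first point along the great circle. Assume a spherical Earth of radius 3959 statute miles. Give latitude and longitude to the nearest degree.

≈ 4°N, 128°W

Convert each endpoint to a unit vector on the sphere (x = cos φ cos λ, y = cos φ sin λ, z = sin φ).
The central angle between the endpoints is δ = arccos(p₁·p₂) ≈ 2.902 rad (166.3°). The total great-circle distance is δ·R ≈ 2.902 × 3959 ≈ 11490 mi, so the target fraction is f = 5000/11490 ≈ 0.435.
Interpolate at f ≈ 0.435 with slerp weights a = sin((1−f)δ)/sin δ ≈ 4.208, b = sin(fδ)/sin δ ≈ 4.019.
p = a·p₁ + b·p₂ ≈ (-0.612, -0.788, 0.070); φ = arcsin(p_z) ≈ 4.00°, λ = atan2(p_y, p_x) ≈ -127.81°.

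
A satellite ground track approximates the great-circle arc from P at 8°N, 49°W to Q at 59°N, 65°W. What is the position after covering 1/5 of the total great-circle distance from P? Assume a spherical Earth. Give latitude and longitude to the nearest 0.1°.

From cos δ = sin φ₁ sin φ₂ + cos φ₁ cos φ₂ cos Δλ, the central angle is δ ≈ 0.915 rad (52.4°).
Interpolate at f = 1/5 with slerp weights a = sin((1−f)δ)/sin δ ≈ 0.843, b = sin(fδ)/sin δ ≈ 0.230.
p = a·p₁ + b·p₂ ≈ (0.598, -0.737, 0.314); φ = arcsin(p_z) ≈ 18.31°, λ = atan2(p_y, p_x) ≈ -50.97°.

≈ 18.3°N, 51.0°W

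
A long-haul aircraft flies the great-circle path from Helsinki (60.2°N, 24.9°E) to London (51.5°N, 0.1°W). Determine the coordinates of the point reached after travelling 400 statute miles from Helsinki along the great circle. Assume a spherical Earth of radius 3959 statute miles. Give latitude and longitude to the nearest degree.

Write both endpoints as unit vectors p₁, p₂ with components (cos φ cos λ, cos φ sin λ, sin φ).
The central angle between the endpoints is δ = arccos(p₁·p₂) ≈ 0.286 rad (16.4°). The total great-circle distance is δ·R ≈ 0.286 × 3959 ≈ 1130 mi, so the target fraction is f = 400/1130 ≈ 0.354.
Interpolate at f ≈ 0.354 with slerp weights a = sin((1−f)δ)/sin δ ≈ 0.651, b = sin(fδ)/sin δ ≈ 0.358.
p = a·p₁ + b·p₂ ≈ (0.517, 0.136, 0.845); φ = arcsin(p_z) ≈ 57.72°, λ = atan2(p_y, p_x) ≈ 14.74°.

≈ (58°N, 15°E)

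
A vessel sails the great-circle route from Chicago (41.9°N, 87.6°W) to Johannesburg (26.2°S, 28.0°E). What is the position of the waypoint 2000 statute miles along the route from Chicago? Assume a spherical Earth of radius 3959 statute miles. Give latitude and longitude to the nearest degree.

The haversine formula gives a central angle δ ≈ 2.194 rad (125.7°) between the endpoints. The total great-circle distance is δ·R ≈ 2.194 × 3959 ≈ 8685 mi, so the target fraction is f = 2000/8685 ≈ 0.230.
Interpolate at f ≈ 0.230 with slerp weights a = sin((1−f)δ)/sin δ ≈ 1.223, b = sin(fδ)/sin δ ≈ 0.596.
p = a·p₁ + b·p₂ ≈ (0.510, -0.658, 0.553); φ = arcsin(p_z) ≈ 33.61°, λ = atan2(p_y, p_x) ≈ -52.22°.

≈ 34°N, 52°W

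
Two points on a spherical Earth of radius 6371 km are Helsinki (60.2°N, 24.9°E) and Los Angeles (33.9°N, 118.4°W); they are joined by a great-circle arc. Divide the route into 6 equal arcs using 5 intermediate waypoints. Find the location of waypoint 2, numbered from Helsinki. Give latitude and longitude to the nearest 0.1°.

≈ (75.5°N, 41.2°W)

Write both endpoints as unit vectors p₁, p₂ with components (cos φ cos λ, cos φ sin λ, sin φ).
The central angle between the endpoints is δ = arccos(p₁·p₂) ≈ 1.417 rad (81.2°).
Interpolate at f = 2/6 with slerp weights a = sin((1−f)δ)/sin δ ≈ 0.820, b = sin(fδ)/sin δ ≈ 0.460.
p = a·p₁ + b·p₂ ≈ (0.188, -0.165, 0.968); φ = arcsin(p_z) ≈ 75.54°, λ = atan2(p_y, p_x) ≈ -41.22°.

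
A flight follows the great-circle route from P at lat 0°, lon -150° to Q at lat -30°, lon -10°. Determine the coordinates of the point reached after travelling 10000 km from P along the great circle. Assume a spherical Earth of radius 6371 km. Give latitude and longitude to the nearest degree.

From cos δ = sin φ₁ sin φ₂ + cos φ₁ cos φ₂ cos Δλ, the central angle is δ ≈ 2.296 rad (131.6°). The total great-circle distance is δ·R ≈ 2.296 × 6371 ≈ 14629 km, so the target fraction is f = 10000/14629 ≈ 0.684.
Interpolate at f ≈ 0.684 with slerp weights a = sin((1−f)δ)/sin δ ≈ 0.888, b = sin(fδ)/sin δ ≈ 1.336.
p = a·p₁ + b·p₂ ≈ (0.371, -0.645, -0.668); φ = arcsin(p_z) ≈ -41.93°, λ = atan2(p_y, p_x) ≈ -60.09°.

≈ lat -42°, lon -60°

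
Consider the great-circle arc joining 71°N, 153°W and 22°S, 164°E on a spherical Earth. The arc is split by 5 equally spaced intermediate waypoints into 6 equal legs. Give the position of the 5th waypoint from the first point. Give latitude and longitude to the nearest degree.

Convert each endpoint to a unit vector on the sphere (x = cos φ cos λ, y = cos φ sin λ, z = sin φ).
The central angle between the endpoints is δ = arccos(p₁·p₂) ≈ 1.705 rad (97.7°).
Interpolate at f = 5/6 with slerp weights a = sin((1−f)δ)/sin δ ≈ 0.283, b = sin(fδ)/sin δ ≈ 0.998.
p = a·p₁ + b·p₂ ≈ (-0.971, 0.213, -0.106); φ = arcsin(p_z) ≈ -6.10°, λ = atan2(p_y, p_x) ≈ 167.62°.

≈ 6°S, 168°E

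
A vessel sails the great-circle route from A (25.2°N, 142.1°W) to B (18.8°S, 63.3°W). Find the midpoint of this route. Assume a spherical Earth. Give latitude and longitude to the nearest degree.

≈ (4°N, 102°W)

The haversine formula gives a central angle δ ≈ 1.542 rad (88.3°) between the endpoints.
Interpolate at f = 1/2 with slerp weights a = sin((1−f)δ)/sin δ ≈ 0.697, b = sin(fδ)/sin δ ≈ 0.697.
p = a·p₁ + b·p₂ ≈ (-0.201, -0.977, 0.072); φ = arcsin(p_z) ≈ 4.14°, λ = atan2(p_y, p_x) ≈ -101.64°.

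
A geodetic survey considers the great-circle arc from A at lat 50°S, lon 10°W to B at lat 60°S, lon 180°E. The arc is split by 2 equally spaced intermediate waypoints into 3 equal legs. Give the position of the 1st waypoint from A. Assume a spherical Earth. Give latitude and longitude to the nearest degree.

≈ lat 73°S, lon 17°W

Write both endpoints as unit vectors p₁, p₂ with components (cos φ cos λ, cos φ sin λ, sin φ).
The central angle between the endpoints is δ = arccos(p₁·p₂) ≈ 1.217 rad (69.7°).
Interpolate at f = 1/3 with slerp weights a = sin((1−f)δ)/sin δ ≈ 0.773, b = sin(fδ)/sin δ ≈ 0.421.
p = a·p₁ + b·p₂ ≈ (0.279, -0.086, -0.956); φ = arcsin(p_z) ≈ -73.02°, λ = atan2(p_y, p_x) ≈ -17.18°.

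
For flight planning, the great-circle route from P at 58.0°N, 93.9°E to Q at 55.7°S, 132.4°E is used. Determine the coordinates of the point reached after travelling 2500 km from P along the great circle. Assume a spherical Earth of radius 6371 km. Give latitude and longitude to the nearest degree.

Convert each endpoint to a unit vector on the sphere (x = cos φ cos λ, y = cos φ sin λ, z = sin φ).
The central angle between the endpoints is δ = arccos(p₁·p₂) ≈ 2.057 rad (117.8°). The total great-circle distance is δ·R ≈ 2.057 × 6371 ≈ 13102 km, so the target fraction is f = 2500/13102 ≈ 0.191.
Interpolate at f ≈ 0.191 with slerp weights a = sin((1−f)δ)/sin δ ≈ 1.126, b = sin(fδ)/sin δ ≈ 0.432.
p = a·p₁ + b·p₂ ≈ (-0.205, 0.775, 0.598); φ = arcsin(p_z) ≈ 36.70°, λ = atan2(p_y, p_x) ≈ 104.81°.

≈ 37°N, 105°E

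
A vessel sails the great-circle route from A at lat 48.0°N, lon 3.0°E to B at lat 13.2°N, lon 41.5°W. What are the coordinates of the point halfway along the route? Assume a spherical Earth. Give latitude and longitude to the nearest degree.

Convert each endpoint to a unit vector on the sphere (x = cos φ cos λ, y = cos φ sin λ, z = sin φ).
The central angle between the endpoints is δ = arccos(p₁·p₂) ≈ 0.884 rad (50.6°).
Interpolate at f = 1/2 with slerp weights a = sin((1−f)δ)/sin δ ≈ 0.553, b = sin(fδ)/sin δ ≈ 0.553.
p = a·p₁ + b·p₂ ≈ (0.773, -0.337, 0.537); φ = arcsin(p_z) ≈ 32.50°, λ = atan2(p_y, p_x) ≈ -23.59°.

≈ lat 33°N, lon 24°W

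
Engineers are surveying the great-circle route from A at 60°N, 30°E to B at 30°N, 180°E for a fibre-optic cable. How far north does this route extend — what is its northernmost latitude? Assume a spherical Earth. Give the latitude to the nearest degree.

The great circle lies in the plane with unit normal n̂ = (p₁ × p₂)/|p₁ × p₂|.
Here n̂_z ≈ +0.217; the vertex latitude is φ_max = arccos|n̂_z| ≈ 77.5°.
Check via Clairaut: cos φ_max = |cos φ₁| · sin C = cos(60.0°)·sin(25.7°) ≈ 0.217, again giving ≈ 77.5°.

≈ 77°N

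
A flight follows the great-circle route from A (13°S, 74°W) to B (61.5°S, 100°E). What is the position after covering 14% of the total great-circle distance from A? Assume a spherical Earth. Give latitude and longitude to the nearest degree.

The haversine formula gives a central angle δ ≈ 1.839 rad (105.3°) between the endpoints.
Interpolate at f = 0.14 with slerp weights a = sin((1−f)δ)/sin δ ≈ 1.037, b = sin(fδ)/sin δ ≈ 0.264.
p = a·p₁ + b·p₂ ≈ (0.257, -0.847, -0.465); φ = arcsin(p_z) ≈ -27.73°, λ = atan2(p_y, p_x) ≈ -73.15°.

≈ (28°S, 73°W)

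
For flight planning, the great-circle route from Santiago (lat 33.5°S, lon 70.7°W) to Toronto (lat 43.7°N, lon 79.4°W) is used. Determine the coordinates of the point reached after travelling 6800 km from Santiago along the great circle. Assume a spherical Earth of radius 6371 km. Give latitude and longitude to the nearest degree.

Convert each endpoint to a unit vector on the sphere (x = cos φ cos λ, y = cos φ sin λ, z = sin φ).
The central angle between the endpoints is δ = arccos(p₁·p₂) ≈ 1.355 rad (77.6°). The total great-circle distance is δ·R ≈ 1.355 × 6371 ≈ 8630 km, so the target fraction is f = 6800/8630 ≈ 0.788.
Interpolate at f ≈ 0.788 with slerp weights a = sin((1−f)δ)/sin δ ≈ 0.290, b = sin(fδ)/sin δ ≈ 0.897.
p = a·p₁ + b·p₂ ≈ (0.199, -0.866, 0.460); φ = arcsin(p_z) ≈ 27.36°, λ = atan2(p_y, p_x) ≈ -77.04°.

≈ lat 27°N, lon 77°W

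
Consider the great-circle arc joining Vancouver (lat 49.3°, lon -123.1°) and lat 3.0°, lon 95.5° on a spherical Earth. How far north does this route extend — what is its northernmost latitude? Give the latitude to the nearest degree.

≈ 63°

The great circle lies in the plane with unit normal n̂ = (p₁ × p₂)/|p₁ × p₂|.
Here n̂_z ≈ -0.460; the vertex latitude is φ_max = arccos|n̂_z| ≈ 62.6°.
Check via Clairaut: cos φ_max = |cos φ₁| · sin C = cos(49.3°)·sin(44.9°) ≈ 0.460, again giving ≈ 62.6°.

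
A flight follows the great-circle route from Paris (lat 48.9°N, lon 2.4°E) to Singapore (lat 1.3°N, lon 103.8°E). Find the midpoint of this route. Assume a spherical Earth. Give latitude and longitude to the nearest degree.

Write both endpoints as unit vectors p₁, p₂ with components (cos φ cos λ, cos φ sin λ, sin φ).
The central angle between the endpoints is δ = arccos(p₁·p₂) ≈ 1.684 rad (96.5°).
Interpolate at f = 1/2 with slerp weights a = sin((1−f)δ)/sin δ ≈ 0.751, b = sin(fδ)/sin δ ≈ 0.751.
p = a·p₁ + b·p₂ ≈ (0.314, 0.750, 0.583); φ = arcsin(p_z) ≈ 35.64°, λ = atan2(p_y, p_x) ≈ 67.27°.

≈ lat 36°N, lon 67°E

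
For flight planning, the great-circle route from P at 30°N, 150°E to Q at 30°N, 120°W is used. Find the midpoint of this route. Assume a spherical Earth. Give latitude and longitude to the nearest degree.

Convert each endpoint to a unit vector on the sphere (x = cos φ cos λ, y = cos φ sin λ, z = sin φ).
The central angle between the endpoints is δ = arccos(p₁·p₂) ≈ 1.318 rad (75.5°).
Interpolate at f = 1/2 with slerp weights a = sin((1−f)δ)/sin δ ≈ 0.632, b = sin(fδ)/sin δ ≈ 0.632.
p = a·p₁ + b·p₂ ≈ (-0.748, -0.200, 0.632); φ = arcsin(p_z) ≈ 39.23°, λ = atan2(p_y, p_x) ≈ -165.00°.

≈ 39°N, 165°W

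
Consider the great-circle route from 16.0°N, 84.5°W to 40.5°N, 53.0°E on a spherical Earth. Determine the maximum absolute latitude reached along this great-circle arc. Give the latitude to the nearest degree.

The great circle lies in the plane with unit normal n̂ = (p₁ × p₂)/|p₁ × p₂|.
Here n̂_z ≈ +0.529; the vertex latitude is φ_max = arccos|n̂_z| ≈ 58.0°.

≈ 58°N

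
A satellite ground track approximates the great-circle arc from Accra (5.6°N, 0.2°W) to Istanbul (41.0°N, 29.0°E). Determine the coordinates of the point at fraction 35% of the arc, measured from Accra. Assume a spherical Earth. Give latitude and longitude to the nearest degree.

The haversine formula gives a central angle δ ≈ 0.767 rad (44.0°) between the endpoints.
Interpolate at f = 0.35 with slerp weights a = sin((1−f)δ)/sin δ ≈ 0.689, b = sin(fδ)/sin δ ≈ 0.382.
p = a·p₁ + b·p₂ ≈ (0.938, 0.137, 0.318); φ = arcsin(p_z) ≈ 18.54°, λ = atan2(p_y, p_x) ≈ 8.34°.

≈ 19°N, 8°E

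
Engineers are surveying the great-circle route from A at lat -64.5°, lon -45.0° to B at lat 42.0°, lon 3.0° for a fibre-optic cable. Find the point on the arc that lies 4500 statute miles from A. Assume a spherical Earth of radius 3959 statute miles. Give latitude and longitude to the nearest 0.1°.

≈ lat -3.8°, lon -12.0°

Write both endpoints as unit vectors p₁, p₂ with components (cos φ cos λ, cos φ sin λ, sin φ).
The central angle between the endpoints is δ = arccos(p₁·p₂) ≈ 1.971 rad (112.9°). The total great-circle distance is δ·R ≈ 1.971 × 3959 ≈ 7804 mi, so the target fraction is f = 4500/7804 ≈ 0.577.
Interpolate at f ≈ 0.577 with slerp weights a = sin((1−f)δ)/sin δ ≈ 0.805, b = sin(fδ)/sin δ ≈ 0.985.
p = a·p₁ + b·p₂ ≈ (0.976, -0.207, -0.067); φ = arcsin(p_z) ≈ -3.85°, λ = atan2(p_y, p_x) ≈ -11.95°.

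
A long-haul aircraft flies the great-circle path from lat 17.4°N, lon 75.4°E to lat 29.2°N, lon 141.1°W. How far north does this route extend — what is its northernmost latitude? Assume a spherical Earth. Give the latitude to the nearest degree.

The great circle lies in the plane with unit normal n̂ = (p₁ × p₂)/|p₁ × p₂|.
Here n̂_z ≈ +0.582; the vertex latitude is φ_max = arccos|n̂_z| ≈ 54.4°.

≈ 54°N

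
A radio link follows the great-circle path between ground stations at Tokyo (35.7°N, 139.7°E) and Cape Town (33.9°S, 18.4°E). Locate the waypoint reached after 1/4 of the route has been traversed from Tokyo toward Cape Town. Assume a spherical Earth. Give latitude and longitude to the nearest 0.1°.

≈ 21.6°N, 105.3°E

Write both endpoints as unit vectors p₁, p₂ with components (cos φ cos λ, cos φ sin λ, sin φ).
The central angle between the endpoints is δ = arccos(p₁·p₂) ≈ 2.313 rad (132.5°).
Interpolate at f = 1/4 with slerp weights a = sin((1−f)δ)/sin δ ≈ 1.338, b = sin(fδ)/sin δ ≈ 0.741.
p = a·p₁ + b·p₂ ≈ (-0.245, 0.897, 0.368); φ = arcsin(p_z) ≈ 21.56°, λ = atan2(p_y, p_x) ≈ 105.28°.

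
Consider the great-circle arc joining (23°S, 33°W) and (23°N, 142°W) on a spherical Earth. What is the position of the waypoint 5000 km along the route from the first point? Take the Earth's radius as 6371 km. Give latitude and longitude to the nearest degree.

≈ (6°S, 76°W)

The haversine formula gives a central angle δ ≈ 2.014 rad (115.4°) between the endpoints. The total great-circle distance is δ·R ≈ 2.014 × 6371 ≈ 12829 km, so the target fraction is f = 5000/12829 ≈ 0.390.
Interpolate at f ≈ 0.390 with slerp weights a = sin((1−f)δ)/sin δ ≈ 1.043, b = sin(fδ)/sin δ ≈ 0.782.
p = a·p₁ + b·p₂ ≈ (0.238, -0.966, -0.102); φ = arcsin(p_z) ≈ -5.84°, λ = atan2(p_y, p_x) ≈ -76.18°.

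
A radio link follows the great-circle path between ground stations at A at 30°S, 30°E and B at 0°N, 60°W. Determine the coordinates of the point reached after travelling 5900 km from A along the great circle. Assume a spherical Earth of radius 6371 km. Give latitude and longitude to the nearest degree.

From cos δ = sin φ₁ sin φ₂ + cos φ₁ cos φ₂ cos Δλ, the central angle is δ ≈ 1.571 rad (90.0°). The total great-circle distance is δ·R ≈ 1.571 × 6371 ≈ 10008 km, so the target fraction is f = 5900/10008 ≈ 0.590.
Interpolate at f ≈ 0.590 with slerp weights a = sin((1−f)δ)/sin δ ≈ 0.601, b = sin(fδ)/sin δ ≈ 0.799.
p = a·p₁ + b·p₂ ≈ (0.850, -0.432, -0.300); φ = arcsin(p_z) ≈ -17.49°, λ = atan2(p_y, p_x) ≈ -26.93°.

≈ 17°S, 27°W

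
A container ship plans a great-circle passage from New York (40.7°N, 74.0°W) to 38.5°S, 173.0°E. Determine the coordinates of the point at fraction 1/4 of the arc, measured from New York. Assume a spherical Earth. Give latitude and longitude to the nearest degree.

≈ 24°N, 107°W

Write both endpoints as unit vectors p₁, p₂ with components (cos φ cos λ, cos φ sin λ, sin φ).
The central angle between the endpoints is δ = arccos(p₁·p₂) ≈ 2.262 rad (129.6°).
Interpolate at f = 1/4 with slerp weights a = sin((1−f)δ)/sin δ ≈ 1.288, b = sin(fδ)/sin δ ≈ 0.696.
p = a·p₁ + b·p₂ ≈ (-0.271, -0.872, 0.407); φ = arcsin(p_z) ≈ 24.00°, λ = atan2(p_y, p_x) ≈ -107.28°.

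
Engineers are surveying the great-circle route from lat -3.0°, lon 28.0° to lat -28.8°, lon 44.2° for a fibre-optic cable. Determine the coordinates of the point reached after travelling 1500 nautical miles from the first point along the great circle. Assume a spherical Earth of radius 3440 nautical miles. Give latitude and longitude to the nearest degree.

Convert each endpoint to a unit vector on the sphere (x = cos φ cos λ, y = cos φ sin λ, z = sin φ).
The central angle between the endpoints is δ = arccos(p₁·p₂) ≈ 0.525 rad (30.1°). The total great-circle distance is δ·R ≈ 0.525 × 3440 ≈ 1804 nmi, so the target fraction is f = 1500/1804 ≈ 0.831.
Interpolate at f ≈ 0.831 with slerp weights a = sin((1−f)δ)/sin δ ≈ 0.176, b = sin(fδ)/sin δ ≈ 0.843.
p = a·p₁ + b·p₂ ≈ (0.685, 0.598, -0.416); φ = arcsin(p_z) ≈ -24.55°, λ = atan2(p_y, p_x) ≈ 41.10°.

≈ lat -25°, lon 41°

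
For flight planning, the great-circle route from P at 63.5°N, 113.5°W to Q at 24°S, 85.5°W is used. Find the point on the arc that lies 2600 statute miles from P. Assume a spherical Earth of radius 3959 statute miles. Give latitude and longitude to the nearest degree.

Convert each endpoint to a unit vector on the sphere (x = cos φ cos λ, y = cos φ sin λ, z = sin φ).
The central angle between the endpoints is δ = arccos(p₁·p₂) ≈ 1.575 rad (90.2°). The total great-circle distance is δ·R ≈ 1.575 × 3959 ≈ 6235 mi, so the target fraction is f = 2600/6235 ≈ 0.417.
Interpolate at f ≈ 0.417 with slerp weights a = sin((1−f)δ)/sin δ ≈ 0.794, b = sin(fδ)/sin δ ≈ 0.611.
p = a·p₁ + b·p₂ ≈ (-0.098, -0.881, 0.463); φ = arcsin(p_z) ≈ 27.56°, λ = atan2(p_y, p_x) ≈ -96.32°.

≈ 28°N, 96°W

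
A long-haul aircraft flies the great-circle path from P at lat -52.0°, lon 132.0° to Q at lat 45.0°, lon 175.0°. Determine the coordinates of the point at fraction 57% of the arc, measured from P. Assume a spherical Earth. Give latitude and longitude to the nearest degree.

The haversine formula gives a central angle δ ≈ 1.812 rad (103.8°) between the endpoints.
Interpolate at f = 0.57 with slerp weights a = sin((1−f)δ)/sin δ ≈ 0.724, b = sin(fδ)/sin δ ≈ 0.884.
p = a·p₁ + b·p₂ ≈ (-0.921, 0.386, 0.055); φ = arcsin(p_z) ≈ 3.16°, λ = atan2(p_y, p_x) ≈ 157.28°.

≈ lat 3°, lon 157°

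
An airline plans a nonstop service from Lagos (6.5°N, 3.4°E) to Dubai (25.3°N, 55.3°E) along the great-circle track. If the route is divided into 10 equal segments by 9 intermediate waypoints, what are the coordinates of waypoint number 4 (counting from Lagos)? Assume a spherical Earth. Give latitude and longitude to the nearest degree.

Write both endpoints as unit vectors p₁, p₂ with components (cos φ cos λ, cos φ sin λ, sin φ).
The central angle between the endpoints is δ = arccos(p₁·p₂) ≈ 0.924 rad (52.9°).
Interpolate at f = 4/10 with slerp weights a = sin((1−f)δ)/sin δ ≈ 0.660, b = sin(fδ)/sin δ ≈ 0.453.
p = a·p₁ + b·p₂ ≈ (0.887, 0.375, 0.268); φ = arcsin(p_z) ≈ 15.55°, λ = atan2(p_y, p_x) ≈ 22.93°.

≈ 16°N, 23°E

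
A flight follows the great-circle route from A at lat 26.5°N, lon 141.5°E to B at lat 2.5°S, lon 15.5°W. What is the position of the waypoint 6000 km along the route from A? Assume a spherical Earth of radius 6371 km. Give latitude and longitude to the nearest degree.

Convert each endpoint to a unit vector on the sphere (x = cos φ cos λ, y = cos φ sin λ, z = sin φ).
The central angle between the endpoints is δ = arccos(p₁·p₂) ≈ 2.573 rad (147.4°). The total great-circle distance is δ·R ≈ 2.573 × 6371 ≈ 16390 km, so the target fraction is f = 6000/16390 ≈ 0.366.
Interpolate at f ≈ 0.366 with slerp weights a = sin((1−f)δ)/sin δ ≈ 1.853, b = sin(fδ)/sin δ ≈ 1.501.
p = a·p₁ + b·p₂ ≈ (0.147, 0.632, 0.761); φ = arcsin(p_z) ≈ 49.58°, λ = atan2(p_y, p_x) ≈ 76.87°.

≈ lat 50°N, lon 77°E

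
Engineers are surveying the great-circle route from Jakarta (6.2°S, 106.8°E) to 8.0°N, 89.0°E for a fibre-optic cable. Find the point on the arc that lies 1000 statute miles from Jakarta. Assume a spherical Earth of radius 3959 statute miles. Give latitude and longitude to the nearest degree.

From cos δ = sin φ₁ sin φ₂ + cos φ₁ cos φ₂ cos Δλ, the central angle is δ ≈ 0.397 rad (22.7°). The total great-circle distance is δ·R ≈ 0.397 × 3959 ≈ 1571 mi, so the target fraction is f = 1000/1571 ≈ 0.637.
Interpolate at f ≈ 0.637 with slerp weights a = sin((1−f)δ)/sin δ ≈ 0.372, b = sin(fδ)/sin δ ≈ 0.647.
p = a·p₁ + b·p₂ ≈ (-0.096, 0.994, 0.050); φ = arcsin(p_z) ≈ 2.86°, λ = atan2(p_y, p_x) ≈ 95.50°.

≈ 3°N, 95°E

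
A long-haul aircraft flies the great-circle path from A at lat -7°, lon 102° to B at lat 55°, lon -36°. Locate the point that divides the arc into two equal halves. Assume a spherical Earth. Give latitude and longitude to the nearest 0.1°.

≈ lat 45.5°, lon 67.9°

Write both endpoints as unit vectors p₁, p₂ with components (cos φ cos λ, cos φ sin λ, sin φ).
The central angle between the endpoints is δ = arccos(p₁·p₂) ≈ 2.121 rad (121.5°).
Interpolate at f = 1/2 with slerp weights a = sin((1−f)δ)/sin δ ≈ 1.024, b = sin(fδ)/sin δ ≈ 1.024.
p = a·p₁ + b·p₂ ≈ (0.264, 0.649, 0.714); φ = arcsin(p_z) ≈ 45.55°, λ = atan2(p_y, p_x) ≈ 67.87°.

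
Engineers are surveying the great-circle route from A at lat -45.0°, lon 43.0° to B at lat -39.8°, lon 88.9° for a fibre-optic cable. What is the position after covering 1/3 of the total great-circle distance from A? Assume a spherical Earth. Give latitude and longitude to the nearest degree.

Write both endpoints as unit vectors p₁, p₂ with components (cos φ cos λ, cos φ sin λ, sin φ).
The central angle between the endpoints is δ = arccos(p₁·p₂) ≈ 0.590 rad (33.8°).
Interpolate at f = 1/3 with slerp weights a = sin((1−f)δ)/sin δ ≈ 0.689, b = sin(fδ)/sin δ ≈ 0.351.
p = a·p₁ + b·p₂ ≈ (0.361, 0.602, -0.712); φ = arcsin(p_z) ≈ -45.40°, λ = atan2(p_y, p_x) ≈ 59.02°.

≈ lat -45°, lon 59°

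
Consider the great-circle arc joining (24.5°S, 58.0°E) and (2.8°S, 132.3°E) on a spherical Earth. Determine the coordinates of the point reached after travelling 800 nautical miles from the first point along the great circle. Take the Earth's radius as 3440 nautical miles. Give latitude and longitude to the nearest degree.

From cos δ = sin φ₁ sin φ₂ + cos φ₁ cos φ₂ cos Δλ, the central angle is δ ≈ 1.301 rad (74.6°). The total great-circle distance is δ·R ≈ 1.301 × 3440 ≈ 4477 nmi, so the target fraction is f = 800/4477 ≈ 0.179.
Interpolate at f ≈ 0.179 with slerp weights a = sin((1−f)δ)/sin δ ≈ 0.909, b = sin(fδ)/sin δ ≈ 0.239.
p = a·p₁ + b·p₂ ≈ (0.278, 0.878, -0.389); φ = arcsin(p_z) ≈ -22.88°, λ = atan2(p_y, p_x) ≈ 72.45°.

≈ (23°S, 72°E)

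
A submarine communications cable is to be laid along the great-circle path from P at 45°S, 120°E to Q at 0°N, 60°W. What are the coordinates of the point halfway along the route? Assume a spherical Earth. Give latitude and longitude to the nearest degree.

≈ 68°S, 60°W

Convert each endpoint to a unit vector on the sphere (x = cos φ cos λ, y = cos φ sin λ, z = sin φ).
The central angle between the endpoints is δ = arccos(p₁·p₂) ≈ 2.356 rad (135.0°).
Interpolate at f = 1/2 with slerp weights a = sin((1−f)δ)/sin δ ≈ 1.307, b = sin(fδ)/sin δ ≈ 1.307.
p = a·p₁ + b·p₂ ≈ (0.191, -0.331, -0.924); φ = arcsin(p_z) ≈ -67.50°, λ = atan2(p_y, p_x) ≈ -60.00°.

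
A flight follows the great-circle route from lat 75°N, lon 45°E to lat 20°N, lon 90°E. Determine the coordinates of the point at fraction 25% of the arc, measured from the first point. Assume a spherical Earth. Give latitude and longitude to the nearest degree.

≈ lat 63°N, lon 71°E

Convert each endpoint to a unit vector on the sphere (x = cos φ cos λ, y = cos φ sin λ, z = sin φ).
The central angle between the endpoints is δ = arccos(p₁·p₂) ≈ 1.044 rad (59.8°).
Interpolate at f = 0.25 with slerp weights a = sin((1−f)δ)/sin δ ≈ 0.816, b = sin(fδ)/sin δ ≈ 0.299.
p = a·p₁ + b·p₂ ≈ (0.149, 0.430, 0.890); φ = arcsin(p_z) ≈ 62.93°, λ = atan2(p_y, p_x) ≈ 70.84°.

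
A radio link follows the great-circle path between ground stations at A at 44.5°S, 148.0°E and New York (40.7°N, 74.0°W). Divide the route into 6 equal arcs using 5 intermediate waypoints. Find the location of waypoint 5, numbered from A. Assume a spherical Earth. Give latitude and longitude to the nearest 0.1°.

≈ 28.4°N, 100.5°W

The haversine formula gives a central angle δ ≈ 2.604 rad (149.2°) between the endpoints.
Interpolate at f = 5/6 with slerp weights a = sin((1−f)δ)/sin δ ≈ 0.821, b = sin(fδ)/sin δ ≈ 1.613.
p = a·p₁ + b·p₂ ≈ (-0.160, -0.865, 0.476); φ = arcsin(p_z) ≈ 28.43°, λ = atan2(p_y, p_x) ≈ -100.46°.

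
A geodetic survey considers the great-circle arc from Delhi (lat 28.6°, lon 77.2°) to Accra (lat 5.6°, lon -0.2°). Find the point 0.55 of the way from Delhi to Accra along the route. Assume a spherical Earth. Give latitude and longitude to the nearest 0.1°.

≈ lat 20.2°, lon 31.8°

Write both endpoints as unit vectors p₁, p₂ with components (cos φ cos λ, cos φ sin λ, sin φ).
The central angle between the endpoints is δ = arccos(p₁·p₂) ≈ 1.331 rad (76.3°).
Interpolate at f = 0.55 with slerp weights a = sin((1−f)δ)/sin δ ≈ 0.580, b = sin(fδ)/sin δ ≈ 0.688.
p = a·p₁ + b·p₂ ≈ (0.798, 0.495, 0.345); φ = arcsin(p_z) ≈ 20.18°, λ = atan2(p_y, p_x) ≈ 31.80°.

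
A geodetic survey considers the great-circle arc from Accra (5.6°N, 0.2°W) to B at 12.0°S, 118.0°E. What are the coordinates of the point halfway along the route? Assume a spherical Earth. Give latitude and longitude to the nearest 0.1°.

≈ 6.2°S, 58.1°E

Write both endpoints as unit vectors p₁, p₂ with components (cos φ cos λ, cos φ sin λ, sin φ).
The central angle between the endpoints is δ = arccos(p₁·p₂) ≈ 2.072 rad (118.7°).
Interpolate at f = 1/2 with slerp weights a = sin((1−f)δ)/sin δ ≈ 0.981, b = sin(fδ)/sin δ ≈ 0.981.
p = a·p₁ + b·p₂ ≈ (0.526, 0.844, -0.108); φ = arcsin(p_z) ≈ -6.21°, λ = atan2(p_y, p_x) ≈ 58.07°.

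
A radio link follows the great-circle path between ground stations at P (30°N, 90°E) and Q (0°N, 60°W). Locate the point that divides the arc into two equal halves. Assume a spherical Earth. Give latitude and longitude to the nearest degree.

The haversine formula gives a central angle δ ≈ 2.419 rad (138.6°) between the endpoints.
Interpolate at f = 1/2 with slerp weights a = sin((1−f)δ)/sin δ ≈ 1.414, b = sin(fδ)/sin δ ≈ 1.414.
p = a·p₁ + b·p₂ ≈ (0.707, 0.000, 0.707); φ = arcsin(p_z) ≈ 45.00°, λ = atan2(p_y, p_x) ≈ 0.00°.

≈ (45°N, 0°E)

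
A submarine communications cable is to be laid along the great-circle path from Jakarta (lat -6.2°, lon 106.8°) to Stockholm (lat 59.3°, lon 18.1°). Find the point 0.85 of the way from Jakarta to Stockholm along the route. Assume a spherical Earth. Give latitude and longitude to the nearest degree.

The haversine formula gives a central angle δ ≈ 1.652 rad (94.7°) between the endpoints.
Interpolate at f = 0.85 with slerp weights a = sin((1−f)δ)/sin δ ≈ 0.246, b = sin(fδ)/sin δ ≈ 0.989.
p = a·p₁ + b·p₂ ≈ (0.409, 0.391, 0.824); φ = arcsin(p_z) ≈ 55.51°, λ = atan2(p_y, p_x) ≈ 43.69°.

≈ lat 56°, lon 44°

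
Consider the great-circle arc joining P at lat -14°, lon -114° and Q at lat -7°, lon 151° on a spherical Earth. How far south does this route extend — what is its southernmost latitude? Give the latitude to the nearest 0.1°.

The great circle lies in the plane with unit normal n̂ = (p₁ × p₂)/|p₁ × p₂|.
Here n̂_z ≈ -0.961; the vertex latitude is φ_max = arccos|n̂_z| ≈ 16.1°.

≈ -16.1°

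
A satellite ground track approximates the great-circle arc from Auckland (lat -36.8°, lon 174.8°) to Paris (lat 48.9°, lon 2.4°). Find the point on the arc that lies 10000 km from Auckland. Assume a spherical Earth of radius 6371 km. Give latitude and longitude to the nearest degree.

From cos δ = sin φ₁ sin φ₂ + cos φ₁ cos φ₂ cos Δλ, the central angle is δ ≈ 2.909 rad (166.7°). The total great-circle distance is δ·R ≈ 2.909 × 6371 ≈ 18536 km, so the target fraction is f = 10000/18536 ≈ 0.540.
Interpolate at f ≈ 0.540 with slerp weights a = sin((1−f)δ)/sin δ ≈ 4.230, b = sin(fδ)/sin δ ≈ 4.345.
p = a·p₁ + b·p₂ ≈ (-0.519, 0.427, 0.741); φ = arcsin(p_z) ≈ 47.79°, λ = atan2(p_y, p_x) ≈ 140.58°.

≈ lat 48°, lon 141°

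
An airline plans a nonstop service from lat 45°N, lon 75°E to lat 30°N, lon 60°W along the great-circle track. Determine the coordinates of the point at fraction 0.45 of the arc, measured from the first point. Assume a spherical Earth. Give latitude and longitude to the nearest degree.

≈ lat 64°N, lon 4°E

Convert each endpoint to a unit vector on the sphere (x = cos φ cos λ, y = cos φ sin λ, z = sin φ).
The central angle between the endpoints is δ = arccos(p₁·p₂) ≈ 1.650 rad (94.6°).
Interpolate at f = 0.45 with slerp weights a = sin((1−f)δ)/sin δ ≈ 0.791, b = sin(fδ)/sin δ ≈ 0.678.
p = a·p₁ + b·p₂ ≈ (0.438, 0.031, 0.898); φ = arcsin(p_z) ≈ 63.93°, λ = atan2(p_y, p_x) ≈ 4.07°.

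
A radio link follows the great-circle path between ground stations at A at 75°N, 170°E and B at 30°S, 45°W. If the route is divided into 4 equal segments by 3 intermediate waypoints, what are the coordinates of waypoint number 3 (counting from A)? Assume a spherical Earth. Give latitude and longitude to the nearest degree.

The haversine formula gives a central angle δ ≈ 2.300 rad (131.8°) between the endpoints.
Interpolate at f = 3/4 with slerp weights a = sin((1−f)δ)/sin δ ≈ 0.730, b = sin(fδ)/sin δ ≈ 1.326.
p = a·p₁ + b·p₂ ≈ (0.626, -0.779, 0.042); φ = arcsin(p_z) ≈ 2.41°, λ = atan2(p_y, p_x) ≈ -51.22°.

≈ 2°N, 51°W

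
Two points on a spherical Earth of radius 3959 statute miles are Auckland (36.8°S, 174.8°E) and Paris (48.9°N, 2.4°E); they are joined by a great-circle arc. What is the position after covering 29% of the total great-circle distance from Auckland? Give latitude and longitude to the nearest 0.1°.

≈ 9.0°N, 158.2°E

The haversine formula gives a central angle δ ≈ 2.909 rad (166.7°) between the endpoints.
Interpolate at f = 0.29 with slerp weights a = sin((1−f)δ)/sin δ ≈ 3.824, b = sin(fδ)/sin δ ≈ 3.246.
p = a·p₁ + b·p₂ ≈ (-0.917, 0.367, 0.156); φ = arcsin(p_z) ≈ 8.96°, λ = atan2(p_y, p_x) ≈ 158.20°.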